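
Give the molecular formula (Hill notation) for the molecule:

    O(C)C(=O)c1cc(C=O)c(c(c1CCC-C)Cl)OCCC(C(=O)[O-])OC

C18H22ClO7-

Heavy atoms from the SMILES: 18 C, 1 Cl, 7 O.
Implicit hydrogens by atom environment:
  6 × O: no H
  5 × C: 2 H each → 10
  5 × C (aromatic): no H
  3 × C: 3 H each → 9
  2 × C: 1 H each → 2
  2 × C: no H
  1 × C (aromatic): 1 H
  1 × Cl: no H
  1 × O (charge -1): no H
  Total hydrogens = 22.
Net charge -1.
Molecular formula: C18H22ClO7-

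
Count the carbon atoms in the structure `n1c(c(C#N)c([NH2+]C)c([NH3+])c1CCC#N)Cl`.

10

The symbol for carbon appears 10 times in the SMILES. Lowercase c denotes aromatic carbon and counts toward C.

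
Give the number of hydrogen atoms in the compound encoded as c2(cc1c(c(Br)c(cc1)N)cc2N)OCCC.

Hydrogens are implicit in SMILES; fill each atom to its normal valence:
  6 × C (aromatic): no H
  4 × C (aromatic): 1 H each → 4
  2 × C: 2 H each → 4
  2 × N: 2 H each → 4
  1 × Br: no H
  1 × C: 3 H
  1 × O: no H
  Total hydrogens = 15.

15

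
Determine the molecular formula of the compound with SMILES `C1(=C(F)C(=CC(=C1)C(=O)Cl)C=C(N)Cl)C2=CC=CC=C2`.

C15H10Cl2FNO

Heavy atoms from the SMILES: 15 C, 2 Cl, 1 F, 1 N, 1 O.
Implicit hydrogens by atom environment:
  7 × C (aromatic): 1 H each → 7
  5 × C (aromatic): no H
  2 × C: no H
  2 × Cl: no H
  1 × C: 1 H
  1 × F: no H
  1 × N: 2 H
  1 × O: no H
  Total hydrogens = 10.
Molecular formula: C15H10Cl2FNO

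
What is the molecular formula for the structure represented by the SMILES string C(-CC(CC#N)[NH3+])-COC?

Heavy atoms from the SMILES: 7 C, 2 N, 1 O.
Implicit hydrogens by atom environment:
  4 × C: 2 H each → 8
  1 × C: 3 H
  1 × C: 1 H
  1 × C: no H
  1 × N (charge +1): 3 H
  1 × N: no H
  1 × O: no H
  Total hydrogens = 15.
Net charge +1.
Molecular formula: C7H15N2O+

C7H15N2O+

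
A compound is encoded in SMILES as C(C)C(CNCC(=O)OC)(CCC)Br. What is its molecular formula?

C10H20BrNO2

Heavy atoms from the SMILES: 1 Br, 10 C, 1 N, 2 O.
Implicit hydrogens by atom environment:
  5 × C: 2 H each → 10
  3 × C: 3 H each → 9
  2 × C: no H
  2 × O: no H
  1 × Br: no H
  1 × N: 1 H
  Total hydrogens = 20.
Molecular formula: C10H20BrNO2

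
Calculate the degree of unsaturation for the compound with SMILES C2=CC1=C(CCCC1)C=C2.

Molecular formula from the SMILES: C10H12.
DoU = (2C + 2 + N − H − X)/2 = (2·10 + 2 + 0 − 12 − 0)/2 = 10/2 = 5.
(Structurally: 2 ring(s) + 3 π bond(s) = 5.)

5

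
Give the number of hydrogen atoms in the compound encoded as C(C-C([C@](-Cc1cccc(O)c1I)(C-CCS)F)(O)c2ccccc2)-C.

26

Hydrogens are implicit in SMILES; fill each atom to its normal valence:
  8 × C (aromatic): 1 H each → 8
  6 × C: 2 H each → 12
  4 × C (aromatic): no H
  2 × C: no H
  2 × O: 1 H each → 2
  1 × C: 3 H
  1 × F: no H
  1 × I: no H
  1 × S: 1 H
  Total hydrogens = 26.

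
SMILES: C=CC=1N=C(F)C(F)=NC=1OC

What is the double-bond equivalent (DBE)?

5

Molecular formula from the SMILES: C7H6F2N2O.
DoU = (2C + 2 + N − H − X)/2 = (2·7 + 2 + 2 − 6 − 2)/2 = 10/2 = 5.
(Structurally: 1 ring(s) + 4 π bond(s) = 5.)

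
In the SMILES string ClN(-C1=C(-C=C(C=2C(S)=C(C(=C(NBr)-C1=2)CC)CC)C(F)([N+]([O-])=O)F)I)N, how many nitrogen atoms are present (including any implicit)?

4

The symbol for nitrogen appears 4 times in the SMILES.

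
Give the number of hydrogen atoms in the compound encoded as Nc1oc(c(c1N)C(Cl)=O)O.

Hydrogens are implicit in SMILES; fill each atom to its normal valence:
  4 × C (aromatic): no H
  2 × N: 2 H each → 4
  1 × C: no H
  1 × Cl: no H
  1 × O: 1 H
  1 × O (aromatic): no H
  1 × O: no H
  Total hydrogens = 5.

5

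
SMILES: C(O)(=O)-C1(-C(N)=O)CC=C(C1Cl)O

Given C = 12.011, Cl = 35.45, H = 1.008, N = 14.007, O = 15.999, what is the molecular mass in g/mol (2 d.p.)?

205.59

Molecular formula: C7H8ClNO4.
M = 7×12.011 + 1×35.45 + 8×1.008 + 1×14.007 + 4×15.999 = 205.59 g/mol.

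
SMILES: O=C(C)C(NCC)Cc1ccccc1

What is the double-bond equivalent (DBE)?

5

Molecular formula from the SMILES: C12H17NO.
DoU = (2C + 2 + N − H − X)/2 = (2·12 + 2 + 1 − 17 − 0)/2 = 10/2 = 5.
(Structurally: 1 ring(s) + 4 π bond(s) = 5.)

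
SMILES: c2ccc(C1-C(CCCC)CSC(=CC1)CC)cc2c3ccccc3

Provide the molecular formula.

C24H30S

Heavy atoms from the SMILES: 24 C, 1 S.
Implicit hydrogens by atom environment:
  9 × C (aromatic): 1 H each → 9
  6 × C: 2 H each → 12
  3 × C: 1 H each → 3
  3 × C (aromatic): no H
  2 × C: 3 H each → 6
  1 × C: no H
  1 × S: no H
  Total hydrogens = 30.
Molecular formula: C24H30S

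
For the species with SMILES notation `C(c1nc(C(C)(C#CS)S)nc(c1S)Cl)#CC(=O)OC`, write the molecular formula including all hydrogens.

Heavy atoms from the SMILES: 12 C, 1 Cl, 2 N, 2 O, 3 S.
Implicit hydrogens by atom environment:
  6 × C: no H
  4 × C (aromatic): no H
  3 × S: 1 H each → 3
  2 × C: 3 H each → 6
  2 × N (aromatic): no H
  2 × O: no H
  1 × Cl: no H
  Total hydrogens = 9.
Molecular formula: C12H9ClN2O2S3

C12H9ClN2O2S3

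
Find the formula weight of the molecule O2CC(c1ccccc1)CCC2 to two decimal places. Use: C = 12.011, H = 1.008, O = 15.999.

Molecular formula: C11H14O.
M = 11×12.011 + 14×1.008 + 1×15.999 = 162.23 g/mol.

162.23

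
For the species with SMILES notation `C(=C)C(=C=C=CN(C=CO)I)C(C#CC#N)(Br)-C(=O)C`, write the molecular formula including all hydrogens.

Heavy atoms from the SMILES: 1 Br, 14 C, 1 I, 2 N, 2 O.
Implicit hydrogens by atom environment:
  8 × C: no H
  4 × C: 1 H each → 4
  2 × N: no H
  1 × Br: no H
  1 × C: 3 H
  1 × C: 2 H
  1 × I: no H
  1 × O: 1 H
  1 × O: no H
  Total hydrogens = 10.
Molecular formula: C14H10BrIN2O2

C14H10BrIN2O2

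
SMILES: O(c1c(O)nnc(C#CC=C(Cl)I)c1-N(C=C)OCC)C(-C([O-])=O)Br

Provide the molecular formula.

Heavy atoms from the SMILES: 1 Br, 14 C, 1 Cl, 1 I, 3 N, 5 O.
Implicit hydrogens by atom environment:
  4 × C (aromatic): no H
  4 × C: no H
  3 × C: 1 H each → 3
  3 × O: no H
  2 × C: 2 H each → 4
  2 × N (aromatic): no H
  1 × Br: no H
  1 × C: 3 H
  1 × Cl: no H
  1 × I: no H
  1 × N: no H
  1 × O: 1 H
  1 × O (charge -1): no H
  Total hydrogens = 11.
Net charge -1.
Molecular formula: C14H11BrClIN3O5-

C14H11BrClIN3O5-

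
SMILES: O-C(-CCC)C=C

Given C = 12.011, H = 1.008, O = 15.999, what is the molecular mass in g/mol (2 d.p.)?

100.16

Molecular formula: C6H12O.
M = 6×12.011 + 12×1.008 + 1×15.999 = 100.16 g/mol.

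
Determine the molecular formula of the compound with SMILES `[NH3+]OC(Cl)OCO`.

C2H7ClNO3+

Heavy atoms from the SMILES: 2 C, 1 Cl, 1 N, 3 O.
Implicit hydrogens by atom environment:
  2 × O: no H
  1 × C: 2 H
  1 × C: 1 H
  1 × Cl: no H
  1 × N (charge +1): 3 H
  1 × O: 1 H
  Total hydrogens = 7.
Net charge +1.
Molecular formula: C2H7ClNO3+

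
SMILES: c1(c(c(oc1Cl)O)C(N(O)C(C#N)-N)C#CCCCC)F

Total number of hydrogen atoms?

Hydrogens are implicit in SMILES; fill each atom to its normal valence:
  4 × C (aromatic): no H
  3 × C: 2 H each → 6
  3 × C: no H
  2 × C: 1 H each → 2
  2 × N: no H
  2 × O: 1 H each → 2
  1 × C: 3 H
  1 × Cl: no H
  1 × F: no H
  1 × N: 2 H
  1 × O (aromatic): no H
  Total hydrogens = 15.

15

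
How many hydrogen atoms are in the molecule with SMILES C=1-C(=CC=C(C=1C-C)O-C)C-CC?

18

Hydrogens are implicit in SMILES; fill each atom to its normal valence:
  3 × C: 3 H each → 9
  3 × C: 2 H each → 6
  3 × C (aromatic): 1 H each → 3
  3 × C (aromatic): no H
  1 × O: no H
  Total hydrogens = 18.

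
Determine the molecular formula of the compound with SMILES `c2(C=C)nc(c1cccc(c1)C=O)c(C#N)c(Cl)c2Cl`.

Heavy atoms from the SMILES: 15 C, 2 Cl, 2 N, 1 O.
Implicit hydrogens by atom environment:
  7 × C (aromatic): no H
  4 × C (aromatic): 1 H each → 4
  2 × C: 1 H each → 2
  2 × Cl: no H
  1 × C: 2 H
  1 × C: no H
  1 × N (aromatic): no H
  1 × N: no H
  1 × O: no H
  Total hydrogens = 8.
Molecular formula: C15H8Cl2N2O

C15H8Cl2N2O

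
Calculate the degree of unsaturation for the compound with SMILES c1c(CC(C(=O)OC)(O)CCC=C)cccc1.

6

Molecular formula from the SMILES: C14H18O3.
DoU = (2C + 2 + N − H − X)/2 = (2·14 + 2 + 0 − 18 − 0)/2 = 12/2 = 6.
(Structurally: 1 ring(s) + 5 π bond(s) = 6.)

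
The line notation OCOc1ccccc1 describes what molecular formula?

C7H8O2

Heavy atoms from the SMILES: 7 C, 2 O.
Implicit hydrogens by atom environment:
  5 × C (aromatic): 1 H each → 5
  1 × C: 2 H
  1 × C (aromatic): no H
  1 × O: 1 H
  1 × O: no H
  Total hydrogens = 8.
Molecular formula: C7H8O2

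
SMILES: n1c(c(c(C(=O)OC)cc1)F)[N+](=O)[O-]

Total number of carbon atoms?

7

The symbol for carbon appears 7 times in the SMILES. Lowercase c denotes aromatic carbon and counts toward C.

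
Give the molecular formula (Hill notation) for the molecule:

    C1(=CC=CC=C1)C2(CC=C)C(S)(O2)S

C11H12OS2

Heavy atoms from the SMILES: 11 C, 1 O, 2 S.
Implicit hydrogens by atom environment:
  5 × C (aromatic): 1 H each → 5
  2 × C: 2 H each → 4
  2 × C: no H
  2 × S: 1 H each → 2
  1 × C: 1 H
  1 × C (aromatic): no H
  1 × O: no H
  Total hydrogens = 12.
Molecular formula: C11H12OS2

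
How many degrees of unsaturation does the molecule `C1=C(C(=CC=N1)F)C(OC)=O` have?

5

Molecular formula from the SMILES: C7H6FNO2.
DoU = (2C + 2 + N − H − X)/2 = (2·7 + 2 + 1 − 6 − 1)/2 = 10/2 = 5.
(Structurally: 1 ring(s) + 4 π bond(s) = 5.)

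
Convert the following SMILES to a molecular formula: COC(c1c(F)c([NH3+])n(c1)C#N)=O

C7H7FN3O2+

Heavy atoms from the SMILES: 7 C, 1 F, 3 N, 2 O.
Implicit hydrogens by atom environment:
  3 × C (aromatic): no H
  2 × C: no H
  2 × O: no H
  1 × C: 3 H
  1 × C (aromatic): 1 H
  1 × F: no H
  1 × N (charge +1): 3 H
  1 × N (aromatic): no H
  1 × N: no H
  Total hydrogens = 7.
Net charge +1.
Molecular formula: C7H7FN3O2+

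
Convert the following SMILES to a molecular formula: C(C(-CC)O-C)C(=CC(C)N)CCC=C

Heavy atoms from the SMILES: 13 C, 1 N, 1 O.
Implicit hydrogens by atom environment:
  5 × C: 2 H each → 10
  4 × C: 1 H each → 4
  3 × C: 3 H each → 9
  1 × C: no H
  1 × N: 2 H
  1 × O: no H
  Total hydrogens = 25.
Molecular formula: C13H25NO

C13H25NO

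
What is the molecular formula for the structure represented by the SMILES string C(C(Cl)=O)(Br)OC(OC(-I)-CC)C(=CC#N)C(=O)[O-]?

C10H9BrClINO5-

Heavy atoms from the SMILES: 1 Br, 10 C, 1 Cl, 1 I, 1 N, 5 O.
Implicit hydrogens by atom environment:
  4 × C: 1 H each → 4
  4 × C: no H
  4 × O: no H
  1 × Br: no H
  1 × C: 3 H
  1 × C: 2 H
  1 × Cl: no H
  1 × I: no H
  1 × N: no H
  1 × O (charge -1): no H
  Total hydrogens = 9.
Net charge -1.
Molecular formula: C10H9BrClINO5-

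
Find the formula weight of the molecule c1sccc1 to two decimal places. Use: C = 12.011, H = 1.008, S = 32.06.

Molecular formula: C4H4S.
M = 4×12.011 + 4×1.008 + 1×32.06 = 84.14 g/mol.

84.14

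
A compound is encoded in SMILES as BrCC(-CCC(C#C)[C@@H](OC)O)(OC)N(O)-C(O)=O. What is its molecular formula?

C11H18BrNO6

Heavy atoms from the SMILES: 1 Br, 11 C, 1 N, 6 O.
Implicit hydrogens by atom environment:
  3 × C: 2 H each → 6
  3 × C: 1 H each → 3
  3 × C: no H
  3 × O: 1 H each → 3
  3 × O: no H
  2 × C: 3 H each → 6
  1 × Br: no H
  1 × N: no H
  Total hydrogens = 18.
Molecular formula: C11H18BrNO6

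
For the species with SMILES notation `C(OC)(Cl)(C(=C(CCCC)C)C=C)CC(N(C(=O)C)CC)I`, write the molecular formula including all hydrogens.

Heavy atoms from the SMILES: 17 C, 1 Cl, 1 I, 1 N, 2 O.
Implicit hydrogens by atom environment:
  6 × C: 2 H each → 12
  5 × C: 3 H each → 15
  4 × C: no H
  2 × C: 1 H each → 2
  2 × O: no H
  1 × Cl: no H
  1 × I: no H
  1 × N: no H
  Total hydrogens = 29.
Molecular formula: C17H29ClINO2

C17H29ClINO2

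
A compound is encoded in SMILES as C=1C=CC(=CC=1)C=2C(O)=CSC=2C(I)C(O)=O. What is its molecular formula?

Heavy atoms from the SMILES: 12 C, 1 I, 3 O, 1 S.
Implicit hydrogens by atom environment:
  6 × C (aromatic): 1 H each → 6
  4 × C (aromatic): no H
  2 × O: 1 H each → 2
  1 × C: 1 H
  1 × C: no H
  1 × I: no H
  1 × O: no H
  1 × S (aromatic): no H
  Total hydrogens = 9.
Molecular formula: C12H9IO3S

C12H9IO3S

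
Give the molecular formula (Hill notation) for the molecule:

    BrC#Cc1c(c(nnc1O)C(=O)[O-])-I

Heavy atoms from the SMILES: 1 Br, 7 C, 1 I, 2 N, 3 O.
Implicit hydrogens by atom environment:
  4 × C (aromatic): no H
  3 × C: no H
  2 × N (aromatic): no H
  1 × Br: no H
  1 × I: no H
  1 × O: 1 H
  1 × O: no H
  1 × O (charge -1): no H
  Total hydrogens = 1.
Net charge -1.
Molecular formula: C7HBrIN2O3-

C7HBrIN2O3-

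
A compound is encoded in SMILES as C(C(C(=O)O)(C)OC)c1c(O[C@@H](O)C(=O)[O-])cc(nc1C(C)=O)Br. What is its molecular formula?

Heavy atoms from the SMILES: 1 Br, 14 C, 1 N, 8 O.
Implicit hydrogens by atom environment:
  5 × O: no H
  4 × C (aromatic): no H
  4 × C: no H
  3 × C: 3 H each → 9
  2 × O: 1 H each → 2
  1 × Br: no H
  1 × C: 2 H
  1 × C (aromatic): 1 H
  1 × C: 1 H
  1 × N (aromatic): no H
  1 × O (charge -1): no H
  Total hydrogens = 15.
Net charge -1.
Molecular formula: C14H15BrNO8-

C14H15BrNO8-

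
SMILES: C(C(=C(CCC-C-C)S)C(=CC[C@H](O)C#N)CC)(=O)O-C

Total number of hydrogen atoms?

Hydrogens are implicit in SMILES; fill each atom to its normal valence:
  6 × C: 2 H each → 12
  5 × C: no H
  3 × C: 3 H each → 9
  2 × C: 1 H each → 2
  2 × O: no H
  1 × N: no H
  1 × O: 1 H
  1 × S: 1 H
  Total hydrogens = 25.

25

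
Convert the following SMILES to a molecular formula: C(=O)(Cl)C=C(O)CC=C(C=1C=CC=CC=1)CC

Heavy atoms from the SMILES: 14 C, 1 Cl, 2 O.
Implicit hydrogens by atom environment:
  5 × C (aromatic): 1 H each → 5
  3 × C: no H
  2 × C: 2 H each → 4
  2 × C: 1 H each → 2
  1 × C: 3 H
  1 × C (aromatic): no H
  1 × Cl: no H
  1 × O: 1 H
  1 × O: no H
  Total hydrogens = 15.
Molecular formula: C14H15ClO2

C14H15ClO2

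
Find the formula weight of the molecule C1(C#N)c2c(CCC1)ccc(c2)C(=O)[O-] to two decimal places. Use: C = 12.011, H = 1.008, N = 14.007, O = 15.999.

Molecular formula: C12H10NO2-.
M = 12×12.011 + 10×1.008 + 1×14.007 + 2×15.999 = 200.22 g/mol.

200.22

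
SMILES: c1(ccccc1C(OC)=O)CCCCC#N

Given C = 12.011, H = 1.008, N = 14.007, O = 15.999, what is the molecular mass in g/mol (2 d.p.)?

Molecular formula: C13H15NO2.
M = 13×12.011 + 15×1.008 + 1×14.007 + 2×15.999 = 217.27 g/mol.

217.27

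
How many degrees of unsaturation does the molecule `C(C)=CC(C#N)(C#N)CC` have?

Molecular formula from the SMILES: C8H10N2.
DoU = (2C + 2 + N − H − X)/2 = (2·8 + 2 + 2 − 10 − 0)/2 = 10/2 = 5.
(Structurally: 0 ring(s) + 5 π bond(s) = 5.)

5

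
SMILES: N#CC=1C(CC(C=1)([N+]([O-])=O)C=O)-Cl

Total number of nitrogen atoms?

The symbol for nitrogen appears 2 times in the SMILES.

2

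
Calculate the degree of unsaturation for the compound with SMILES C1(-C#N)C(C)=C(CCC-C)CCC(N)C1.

Molecular formula from the SMILES: C13H22N2.
DoU = (2C + 2 + N − H − X)/2 = (2·13 + 2 + 2 − 22 − 0)/2 = 8/2 = 4.
(Structurally: 1 ring(s) + 3 π bond(s) = 4.)

4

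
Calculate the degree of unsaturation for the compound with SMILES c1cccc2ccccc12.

7

Molecular formula from the SMILES: C10H8.
DoU = (2C + 2 + N − H − X)/2 = (2·10 + 2 + 0 − 8 − 0)/2 = 14/2 = 7.
(Structurally: 2 ring(s) + 5 π bond(s) = 7.)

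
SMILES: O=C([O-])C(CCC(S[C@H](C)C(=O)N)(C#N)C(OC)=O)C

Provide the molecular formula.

Heavy atoms from the SMILES: 12 C, 2 N, 5 O, 1 S.
Implicit hydrogens by atom environment:
  5 × C: no H
  4 × O: no H
  3 × C: 3 H each → 9
  2 × C: 2 H each → 4
  2 × C: 1 H each → 2
  1 × N: 2 H
  1 × N: no H
  1 × O (charge -1): no H
  1 × S: no H
  Total hydrogens = 17.
Net charge -1.
Molecular formula: C12H17N2O5S-

C12H17N2O5S-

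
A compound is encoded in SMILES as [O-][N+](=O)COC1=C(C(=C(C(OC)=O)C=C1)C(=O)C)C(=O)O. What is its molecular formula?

Heavy atoms from the SMILES: 12 C, 1 N, 8 O.
Implicit hydrogens by atom environment:
  6 × O: no H
  4 × C (aromatic): no H
  3 × C: no H
  2 × C: 3 H each → 6
  2 × C (aromatic): 1 H each → 2
  1 × C: 2 H
  1 × N (charge +1): no H
  1 × O: 1 H
  1 × O (charge -1): no H
  Total hydrogens = 11.
Molecular formula: C12H11NO8

C12H11NO8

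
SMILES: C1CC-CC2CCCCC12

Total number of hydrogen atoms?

18

Hydrogens are implicit in SMILES; fill each atom to its normal valence:
  8 × C: 2 H each → 16
  2 × C: 1 H each → 2
  Total hydrogens = 18.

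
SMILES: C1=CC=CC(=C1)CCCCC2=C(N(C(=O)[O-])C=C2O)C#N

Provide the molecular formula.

Heavy atoms from the SMILES: 16 C, 2 N, 3 O.
Implicit hydrogens by atom environment:
  6 × C (aromatic): 1 H each → 6
  4 × C: 2 H each → 8
  4 × C (aromatic): no H
  2 × C: no H
  1 × N (aromatic): no H
  1 × N: no H
  1 × O: 1 H
  1 × O: no H
  1 × O (charge -1): no H
  Total hydrogens = 15.
Net charge -1.
Molecular formula: C16H15N2O3-

C16H15N2O3-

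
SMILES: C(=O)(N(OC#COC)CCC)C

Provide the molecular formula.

Heavy atoms from the SMILES: 8 C, 1 N, 3 O.
Implicit hydrogens by atom environment:
  3 × C: 3 H each → 9
  3 × C: no H
  3 × O: no H
  2 × C: 2 H each → 4
  1 × N: no H
  Total hydrogens = 13.
Molecular formula: C8H13NO3

C8H13NO3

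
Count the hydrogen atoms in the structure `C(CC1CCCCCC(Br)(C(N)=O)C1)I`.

Hydrogens are implicit in SMILES; fill each atom to its normal valence:
  8 × C: 2 H each → 16
  2 × C: no H
  1 × Br: no H
  1 × C: 1 H
  1 × I: no H
  1 × N: 2 H
  1 × O: no H
  Total hydrogens = 19.

19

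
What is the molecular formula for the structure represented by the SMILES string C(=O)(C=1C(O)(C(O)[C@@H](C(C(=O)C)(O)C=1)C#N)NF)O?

Heavy atoms from the SMILES: 10 C, 1 F, 2 N, 6 O.
Implicit hydrogens by atom environment:
  6 × C: no H
  4 × O: 1 H each → 4
  3 × C: 1 H each → 3
  2 × O: no H
  1 × C: 3 H
  1 × F: no H
  1 × N: 1 H
  1 × N: no H
  Total hydrogens = 11.
Molecular formula: C10H11FN2O6

C10H11FN2O6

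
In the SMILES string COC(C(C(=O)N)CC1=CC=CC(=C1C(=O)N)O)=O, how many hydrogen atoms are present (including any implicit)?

Hydrogens are implicit in SMILES; fill each atom to its normal valence:
  4 × O: no H
  3 × C (aromatic): 1 H each → 3
  3 × C (aromatic): no H
  3 × C: no H
  2 × N: 2 H each → 4
  1 × C: 3 H
  1 × C: 2 H
  1 × C: 1 H
  1 × O: 1 H
  Total hydrogens = 14.

14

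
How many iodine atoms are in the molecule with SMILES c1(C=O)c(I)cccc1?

1

The symbol for iodine appears 1 time in the SMILES.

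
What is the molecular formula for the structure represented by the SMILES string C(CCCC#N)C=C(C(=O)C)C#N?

Heavy atoms from the SMILES: 10 C, 2 N, 1 O.
Implicit hydrogens by atom environment:
  4 × C: 2 H each → 8
  4 × C: no H
  2 × N: no H
  1 × C: 3 H
  1 × C: 1 H
  1 × O: no H
  Total hydrogens = 12.
Molecular formula: C10H12N2O

C10H12N2O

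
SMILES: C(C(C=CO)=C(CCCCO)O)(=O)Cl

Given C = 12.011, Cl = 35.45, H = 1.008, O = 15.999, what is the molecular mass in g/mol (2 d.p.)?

220.65

Molecular formula: C9H13ClO4.
M = 9×12.011 + 1×35.45 + 13×1.008 + 4×15.999 = 220.65 g/mol.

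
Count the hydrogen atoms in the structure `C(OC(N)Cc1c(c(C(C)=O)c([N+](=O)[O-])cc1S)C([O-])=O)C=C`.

Hydrogens are implicit in SMILES; fill each atom to its normal valence:
  5 × C (aromatic): no H
  4 × O: no H
  3 × C: 2 H each → 6
  2 × C: 1 H each → 2
  2 × C: no H
  2 × O (charge -1): no H
  1 × C: 3 H
  1 × C (aromatic): 1 H
  1 × N: 2 H
  1 × N (charge +1): no H
  1 × S: 1 H
  Total hydrogens = 15.

15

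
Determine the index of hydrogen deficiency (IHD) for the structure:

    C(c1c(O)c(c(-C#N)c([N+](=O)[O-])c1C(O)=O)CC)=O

9

Molecular formula from the SMILES: C11H8N2O6.
DoU = (2C + 2 + N − H − X)/2 = (2·11 + 2 + 2 − 8 − 0)/2 = 18/2 = 9.
(Structurally: 1 ring(s) + 8 π bond(s) = 9.)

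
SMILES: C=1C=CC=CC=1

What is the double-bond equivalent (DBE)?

Molecular formula from the SMILES: C6H6.
DoU = (2C + 2 + N − H − X)/2 = (2·6 + 2 + 0 − 6 − 0)/2 = 8/2 = 4.
(Structurally: 1 ring(s) + 3 π bond(s) = 4.)

4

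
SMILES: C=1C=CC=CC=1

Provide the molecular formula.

Heavy atoms from the SMILES: 6 C.
Implicit hydrogens by atom environment:
  6 × C (aromatic): 1 H each → 6
  Total hydrogens = 6.
Molecular formula: C6H6

C6H6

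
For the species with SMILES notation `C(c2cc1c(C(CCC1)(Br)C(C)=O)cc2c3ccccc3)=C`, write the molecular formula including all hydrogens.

Heavy atoms from the SMILES: 1 Br, 20 C, 1 O.
Implicit hydrogens by atom environment:
  7 × C (aromatic): 1 H each → 7
  5 × C (aromatic): no H
  4 × C: 2 H each → 8
  2 × C: no H
  1 × Br: no H
  1 × C: 3 H
  1 × C: 1 H
  1 × O: no H
  Total hydrogens = 19.
Molecular formula: C20H19BrO

C20H19BrO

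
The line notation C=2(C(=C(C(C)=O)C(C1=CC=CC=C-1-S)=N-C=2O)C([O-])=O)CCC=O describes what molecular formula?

Heavy atoms from the SMILES: 17 C, 1 N, 5 O, 1 S.
Implicit hydrogens by atom environment:
  7 × C (aromatic): no H
  4 × C (aromatic): 1 H each → 4
  3 × O: no H
  2 × C: 2 H each → 4
  2 × C: no H
  1 × C: 3 H
  1 × C: 1 H
  1 × N (aromatic): no H
  1 × O: 1 H
  1 × O (charge -1): no H
  1 × S: 1 H
  Total hydrogens = 14.
Net charge -1.
Molecular formula: C17H14NO5S-

C17H14NO5S-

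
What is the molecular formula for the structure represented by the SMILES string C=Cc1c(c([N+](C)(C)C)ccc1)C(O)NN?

Heavy atoms from the SMILES: 12 C, 3 N, 1 O.
Implicit hydrogens by atom environment:
  3 × C: 3 H each → 9
  3 × C (aromatic): 1 H each → 3
  3 × C (aromatic): no H
  2 × C: 1 H each → 2
  1 × C: 2 H
  1 × N: 2 H
  1 × N: 1 H
  1 × N (charge +1): no H
  1 × O: 1 H
  Total hydrogens = 20.
Net charge +1.
Molecular formula: C12H20N3O+

C12H20N3O+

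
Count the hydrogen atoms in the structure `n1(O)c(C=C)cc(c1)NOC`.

10

Hydrogens are implicit in SMILES; fill each atom to its normal valence:
  2 × C (aromatic): 1 H each → 2
  2 × C (aromatic): no H
  1 × C: 3 H
  1 × C: 2 H
  1 × C: 1 H
  1 × N: 1 H
  1 × N (aromatic): no H
  1 × O: 1 H
  1 × O: no H
  Total hydrogens = 10.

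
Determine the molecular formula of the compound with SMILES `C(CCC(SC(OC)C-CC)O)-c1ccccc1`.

C15H24O2S

Heavy atoms from the SMILES: 15 C, 2 O, 1 S.
Implicit hydrogens by atom environment:
  5 × C: 2 H each → 10
  5 × C (aromatic): 1 H each → 5
  2 × C: 3 H each → 6
  2 × C: 1 H each → 2
  1 × C (aromatic): no H
  1 × O: 1 H
  1 × O: no H
  1 × S: no H
  Total hydrogens = 24.
Molecular formula: C15H24O2S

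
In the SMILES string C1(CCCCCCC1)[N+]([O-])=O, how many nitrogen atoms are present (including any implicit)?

1

The symbol for nitrogen appears 1 time in the SMILES.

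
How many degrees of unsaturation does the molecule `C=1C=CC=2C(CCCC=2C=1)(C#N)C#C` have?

Molecular formula from the SMILES: C13H11N.
DoU = (2C + 2 + N − H − X)/2 = (2·13 + 2 + 1 − 11 − 0)/2 = 18/2 = 9.
(Structurally: 2 ring(s) + 7 π bond(s) = 9.)

9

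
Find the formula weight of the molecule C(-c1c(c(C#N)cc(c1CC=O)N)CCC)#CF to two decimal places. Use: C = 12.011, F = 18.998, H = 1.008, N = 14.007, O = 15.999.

244.27

Molecular formula: C14H13FN2O.
M = 14×12.011 + 1×18.998 + 13×1.008 + 2×14.007 + 1×15.999 = 244.27 g/mol.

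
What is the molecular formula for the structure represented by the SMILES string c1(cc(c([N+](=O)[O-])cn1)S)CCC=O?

C8H8N2O3S

Heavy atoms from the SMILES: 8 C, 2 N, 3 O, 1 S.
Implicit hydrogens by atom environment:
  3 × C (aromatic): no H
  2 × C: 2 H each → 4
  2 × C (aromatic): 1 H each → 2
  2 × O: no H
  1 × C: 1 H
  1 × N (aromatic): no H
  1 × N (charge +1): no H
  1 × O (charge -1): no H
  1 × S: 1 H
  Total hydrogens = 8.
Molecular formula: C8H8N2O3S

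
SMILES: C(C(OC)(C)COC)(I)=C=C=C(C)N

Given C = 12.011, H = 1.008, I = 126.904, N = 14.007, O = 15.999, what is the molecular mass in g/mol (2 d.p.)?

Molecular formula: C10H16INO2.
M = 10×12.011 + 16×1.008 + 1×126.904 + 1×14.007 + 2×15.999 = 309.15 g/mol.

309.15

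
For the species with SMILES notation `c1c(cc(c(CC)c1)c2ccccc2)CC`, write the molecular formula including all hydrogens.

Heavy atoms from the SMILES: 16 C.
Implicit hydrogens by atom environment:
  8 × C (aromatic): 1 H each → 8
  4 × C (aromatic): no H
  2 × C: 3 H each → 6
  2 × C: 2 H each → 4
  Total hydrogens = 18.
Molecular formula: C16H18

C16H18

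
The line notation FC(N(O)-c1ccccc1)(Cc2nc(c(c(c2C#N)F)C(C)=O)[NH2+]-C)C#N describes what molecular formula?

Heavy atoms from the SMILES: 18 C, 2 F, 5 N, 2 O.
Implicit hydrogens by atom environment:
  6 × C (aromatic): no H
  5 × C (aromatic): 1 H each → 5
  4 × C: no H
  3 × N: no H
  2 × C: 3 H each → 6
  2 × F: no H
  1 × C: 2 H
  1 × N (charge +1): 2 H
  1 × N (aromatic): no H
  1 × O: 1 H
  1 × O: no H
  Total hydrogens = 16.
Net charge +1.
Molecular formula: C18H16F2N5O2+

C18H16F2N5O2+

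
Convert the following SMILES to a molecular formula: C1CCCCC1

Heavy atoms from the SMILES: 6 C.
Implicit hydrogens by atom environment:
  6 × C: 2 H each → 12
  Total hydrogens = 12.
Molecular formula: C6H12

C6H12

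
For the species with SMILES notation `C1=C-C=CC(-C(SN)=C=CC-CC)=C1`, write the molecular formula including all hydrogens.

C12H15NS

Heavy atoms from the SMILES: 12 C, 1 N, 1 S.
Implicit hydrogens by atom environment:
  5 × C (aromatic): 1 H each → 5
  2 × C: 2 H each → 4
  2 × C: no H
  1 × C: 3 H
  1 × C: 1 H
  1 × C (aromatic): no H
  1 × N: 2 H
  1 × S: no H
  Total hydrogens = 15.
Molecular formula: C12H15NS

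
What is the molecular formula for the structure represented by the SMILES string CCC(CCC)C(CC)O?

C9H20O

Heavy atoms from the SMILES: 9 C, 1 O.
Implicit hydrogens by atom environment:
  4 × C: 2 H each → 8
  3 × C: 3 H each → 9
  2 × C: 1 H each → 2
  1 × O: 1 H
  Total hydrogens = 20.
Molecular formula: C9H20O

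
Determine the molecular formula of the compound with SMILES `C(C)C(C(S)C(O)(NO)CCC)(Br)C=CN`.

C10H21BrN2O2S

Heavy atoms from the SMILES: 1 Br, 10 C, 2 N, 2 O, 1 S.
Implicit hydrogens by atom environment:
  3 × C: 2 H each → 6
  3 × C: 1 H each → 3
  2 × C: 3 H each → 6
  2 × C: no H
  2 × O: 1 H each → 2
  1 × Br: no H
  1 × N: 2 H
  1 × N: 1 H
  1 × S: 1 H
  Total hydrogens = 21.
Molecular formula: C10H21BrN2O2S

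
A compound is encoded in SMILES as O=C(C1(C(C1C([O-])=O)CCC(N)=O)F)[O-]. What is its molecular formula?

Heavy atoms from the SMILES: 8 C, 1 F, 1 N, 5 O.
Implicit hydrogens by atom environment:
  4 × C: no H
  3 × O: no H
  2 × C: 2 H each → 4
  2 × C: 1 H each → 2
  2 × O (charge -1): no H
  1 × F: no H
  1 × N: 2 H
  Total hydrogens = 8.
Net charge -2.
Molecular formula: [C8H8FNO5]2-

[C8H8FNO5]2-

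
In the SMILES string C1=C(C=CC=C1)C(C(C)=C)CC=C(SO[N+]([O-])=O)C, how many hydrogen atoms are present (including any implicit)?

17

Hydrogens are implicit in SMILES; fill each atom to its normal valence:
  5 × C (aromatic): 1 H each → 5
  2 × C: 3 H each → 6
  2 × C: 2 H each → 4
  2 × C: 1 H each → 2
  2 × C: no H
  2 × O: no H
  1 × C (aromatic): no H
  1 × N (charge +1): no H
  1 × O (charge -1): no H
  1 × S: no H
  Total hydrogens = 17.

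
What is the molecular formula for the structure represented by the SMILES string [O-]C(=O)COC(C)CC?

Heavy atoms from the SMILES: 6 C, 3 O.
Implicit hydrogens by atom environment:
  2 × C: 3 H each → 6
  2 × C: 2 H each → 4
  2 × O: no H
  1 × C: 1 H
  1 × C: no H
  1 × O (charge -1): no H
  Total hydrogens = 11.
Net charge -1.
Molecular formula: C6H11O3-

C6H11O3-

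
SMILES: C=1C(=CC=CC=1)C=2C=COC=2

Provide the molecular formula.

Heavy atoms from the SMILES: 10 C, 1 O.
Implicit hydrogens by atom environment:
  8 × C (aromatic): 1 H each → 8
  2 × C (aromatic): no H
  1 × O (aromatic): no H
  Total hydrogens = 8.
Molecular formula: C10H8O

C10H8O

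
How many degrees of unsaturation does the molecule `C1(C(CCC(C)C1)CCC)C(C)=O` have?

2

Molecular formula from the SMILES: C12H22O.
DoU = (2C + 2 + N − H − X)/2 = (2·12 + 2 + 0 − 22 − 0)/2 = 4/2 = 2.
(Structurally: 1 ring(s) + 1 π bond(s) = 2.)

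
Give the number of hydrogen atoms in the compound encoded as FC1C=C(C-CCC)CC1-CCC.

21

Hydrogens are implicit in SMILES; fill each atom to its normal valence:
  6 × C: 2 H each → 12
  3 × C: 1 H each → 3
  2 × C: 3 H each → 6
  1 × C: no H
  1 × F: no H
  Total hydrogens = 21.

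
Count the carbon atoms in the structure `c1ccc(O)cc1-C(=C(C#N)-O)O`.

9

The symbol for carbon appears 9 times in the SMILES. Lowercase c denotes aromatic carbon and counts toward C.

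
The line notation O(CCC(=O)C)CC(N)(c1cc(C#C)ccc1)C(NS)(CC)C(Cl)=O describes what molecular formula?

C18H23ClN2O3S

Heavy atoms from the SMILES: 18 C, 1 Cl, 2 N, 3 O, 1 S.
Implicit hydrogens by atom environment:
  5 × C: no H
  4 × C: 2 H each → 8
  4 × C (aromatic): 1 H each → 4
  3 × O: no H
  2 × C: 3 H each → 6
  2 × C (aromatic): no H
  1 × C: 1 H
  1 × Cl: no H
  1 × N: 2 H
  1 × N: 1 H
  1 × S: 1 H
  Total hydrogens = 23.
Molecular formula: C18H23ClN2O3S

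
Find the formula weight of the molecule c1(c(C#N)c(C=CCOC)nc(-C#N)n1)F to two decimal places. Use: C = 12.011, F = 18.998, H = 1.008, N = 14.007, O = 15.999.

218.19

Molecular formula: C10H7FN4O.
M = 10×12.011 + 1×18.998 + 7×1.008 + 4×14.007 + 1×15.999 = 218.19 g/mol.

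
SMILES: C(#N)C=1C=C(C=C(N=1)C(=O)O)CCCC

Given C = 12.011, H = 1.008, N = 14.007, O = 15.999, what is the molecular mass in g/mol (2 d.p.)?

Molecular formula: C11H12N2O2.
M = 11×12.011 + 12×1.008 + 2×14.007 + 2×15.999 = 204.23 g/mol.

204.23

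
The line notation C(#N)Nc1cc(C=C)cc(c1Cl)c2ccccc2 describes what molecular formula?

C15H11ClN2

Heavy atoms from the SMILES: 15 C, 1 Cl, 2 N.
Implicit hydrogens by atom environment:
  7 × C (aromatic): 1 H each → 7
  5 × C (aromatic): no H
  1 × C: 2 H
  1 × C: 1 H
  1 × C: no H
  1 × Cl: no H
  1 × N: 1 H
  1 × N: no H
  Total hydrogens = 11.
Molecular formula: C15H11ClN2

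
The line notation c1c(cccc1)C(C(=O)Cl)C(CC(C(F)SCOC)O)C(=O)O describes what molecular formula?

C15H18ClFO5S

Heavy atoms from the SMILES: 15 C, 1 Cl, 1 F, 5 O, 1 S.
Implicit hydrogens by atom environment:
  5 × C (aromatic): 1 H each → 5
  4 × C: 1 H each → 4
  3 × O: no H
  2 × C: 2 H each → 4
  2 × C: no H
  2 × O: 1 H each → 2
  1 × C: 3 H
  1 × C (aromatic): no H
  1 × Cl: no H
  1 × F: no H
  1 × S: no H
  Total hydrogens = 18.
Molecular formula: C15H18ClFO5S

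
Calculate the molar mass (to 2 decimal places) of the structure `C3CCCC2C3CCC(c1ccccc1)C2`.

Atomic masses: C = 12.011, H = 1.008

214.35

Molecular formula: C16H22.
M = 16×12.011 + 22×1.008 = 214.35 g/mol.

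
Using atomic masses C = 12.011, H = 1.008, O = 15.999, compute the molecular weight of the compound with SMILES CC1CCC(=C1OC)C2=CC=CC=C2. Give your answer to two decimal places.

Molecular formula: C13H16O.
M = 13×12.011 + 16×1.008 + 1×15.999 = 188.27 g/mol.

188.27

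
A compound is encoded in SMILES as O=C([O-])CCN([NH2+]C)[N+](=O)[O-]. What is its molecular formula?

Heavy atoms from the SMILES: 4 C, 3 N, 4 O.
Implicit hydrogens by atom environment:
  2 × C: 2 H each → 4
  2 × O: no H
  2 × O (charge -1): no H
  1 × C: 3 H
  1 × C: no H
  1 × N (charge +1): 2 H
  1 × N: no H
  1 × N (charge +1): no H
  Total hydrogens = 9.
Molecular formula: C4H9N3O4

C4H9N3O4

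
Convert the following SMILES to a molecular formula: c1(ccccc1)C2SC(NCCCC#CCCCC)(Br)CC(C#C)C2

C22H28BrNS

Heavy atoms from the SMILES: 1 Br, 22 C, 1 N, 1 S.
Implicit hydrogens by atom environment:
  8 × C: 2 H each → 16
  5 × C (aromatic): 1 H each → 5
  4 × C: no H
  3 × C: 1 H each → 3
  1 × Br: no H
  1 × C: 3 H
  1 × C (aromatic): no H
  1 × N: 1 H
  1 × S: no H
  Total hydrogens = 28.
Molecular formula: C22H28BrNS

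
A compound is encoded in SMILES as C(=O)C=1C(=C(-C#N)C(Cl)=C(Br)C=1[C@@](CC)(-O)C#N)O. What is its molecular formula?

C12H8BrClN2O3

Heavy atoms from the SMILES: 1 Br, 12 C, 1 Cl, 2 N, 3 O.
Implicit hydrogens by atom environment:
  6 × C (aromatic): no H
  3 × C: no H
  2 × N: no H
  2 × O: 1 H each → 2
  1 × Br: no H
  1 × C: 3 H
  1 × C: 2 H
  1 × C: 1 H
  1 × Cl: no H
  1 × O: no H
  Total hydrogens = 8.
Molecular formula: C12H8BrClN2O3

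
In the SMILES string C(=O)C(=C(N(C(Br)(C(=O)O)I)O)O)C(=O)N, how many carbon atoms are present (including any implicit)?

6

The symbol for carbon appears 6 times in the SMILES.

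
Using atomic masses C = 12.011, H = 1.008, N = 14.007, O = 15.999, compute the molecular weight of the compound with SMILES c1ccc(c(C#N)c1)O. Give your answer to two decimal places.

119.12

Molecular formula: C7H5NO.
M = 7×12.011 + 5×1.008 + 1×14.007 + 1×15.999 = 119.12 g/mol.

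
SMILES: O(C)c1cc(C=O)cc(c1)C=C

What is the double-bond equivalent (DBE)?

Molecular formula from the SMILES: C10H10O2.
DoU = (2C + 2 + N − H − X)/2 = (2·10 + 2 + 0 − 10 − 0)/2 = 12/2 = 6.
(Structurally: 1 ring(s) + 5 π bond(s) = 6.)

6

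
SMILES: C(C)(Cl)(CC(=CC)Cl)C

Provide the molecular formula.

Heavy atoms from the SMILES: 7 C, 2 Cl.
Implicit hydrogens by atom environment:
  3 × C: 3 H each → 9
  2 × C: no H
  2 × Cl: no H
  1 × C: 2 H
  1 × C: 1 H
  Total hydrogens = 12.
Molecular formula: C7H12Cl2

C7H12Cl2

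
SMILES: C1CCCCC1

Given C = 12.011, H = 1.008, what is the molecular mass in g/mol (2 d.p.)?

Molecular formula: C6H12.
M = 6×12.011 + 12×1.008 = 84.16 g/mol.

84.16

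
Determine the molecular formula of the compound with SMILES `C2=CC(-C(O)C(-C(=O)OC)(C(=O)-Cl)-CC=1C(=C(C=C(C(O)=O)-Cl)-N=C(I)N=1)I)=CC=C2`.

Heavy atoms from the SMILES: 19 C, 2 Cl, 2 I, 2 N, 6 O.
Implicit hydrogens by atom environment:
  5 × C (aromatic): 1 H each → 5
  5 × C (aromatic): no H
  5 × C: no H
  4 × O: no H
  2 × C: 1 H each → 2
  2 × Cl: no H
  2 × I: no H
  2 × N (aromatic): no H
  2 × O: 1 H each → 2
  1 × C: 3 H
  1 × C: 2 H
  Total hydrogens = 14.
Molecular formula: C19H14Cl2I2N2O6

C19H14Cl2I2N2O6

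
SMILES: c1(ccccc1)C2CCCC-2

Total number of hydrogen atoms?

Hydrogens are implicit in SMILES; fill each atom to its normal valence:
  5 × C (aromatic): 1 H each → 5
  4 × C: 2 H each → 8
  1 × C: 1 H
  1 × C (aromatic): no H
  Total hydrogens = 14.

14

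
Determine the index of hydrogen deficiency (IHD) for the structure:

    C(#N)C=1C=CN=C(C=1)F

Molecular formula from the SMILES: C6H3FN2.
DoU = (2C + 2 + N − H − X)/2 = (2·6 + 2 + 2 − 3 − 1)/2 = 12/2 = 6.
(Structurally: 1 ring(s) + 5 π bond(s) = 6.)

6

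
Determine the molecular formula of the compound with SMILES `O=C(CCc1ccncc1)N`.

Heavy atoms from the SMILES: 8 C, 2 N, 1 O.
Implicit hydrogens by atom environment:
  4 × C (aromatic): 1 H each → 4
  2 × C: 2 H each → 4
  1 × C (aromatic): no H
  1 × C: no H
  1 × N: 2 H
  1 × N (aromatic): no H
  1 × O: no H
  Total hydrogens = 10.
Molecular formula: C8H10N2O

C8H10N2O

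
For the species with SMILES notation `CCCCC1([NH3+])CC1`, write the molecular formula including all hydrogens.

C7H16N+

Heavy atoms from the SMILES: 7 C, 1 N.
Implicit hydrogens by atom environment:
  5 × C: 2 H each → 10
  1 × C: 3 H
  1 × C: no H
  1 × N (charge +1): 3 H
  Total hydrogens = 16.
Net charge +1.
Molecular formula: C7H16N+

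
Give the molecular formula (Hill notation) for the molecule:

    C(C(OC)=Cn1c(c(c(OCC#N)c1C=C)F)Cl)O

C12H12ClFN2O3

Heavy atoms from the SMILES: 12 C, 1 Cl, 1 F, 2 N, 3 O.
Implicit hydrogens by atom environment:
  4 × C (aromatic): no H
  3 × C: 2 H each → 6
  2 × C: 1 H each → 2
  2 × C: no H
  2 × O: no H
  1 × C: 3 H
  1 × Cl: no H
  1 × F: no H
  1 × N (aromatic): no H
  1 × N: no H
  1 × O: 1 H
  Total hydrogens = 12.
Molecular formula: C12H12ClFN2O3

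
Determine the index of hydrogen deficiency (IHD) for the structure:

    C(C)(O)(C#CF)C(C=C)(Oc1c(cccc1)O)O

7

Molecular formula from the SMILES: C13H13FO4.
DoU = (2C + 2 + N − H − X)/2 = (2·13 + 2 + 0 − 13 − 1)/2 = 14/2 = 7.
(Structurally: 1 ring(s) + 6 π bond(s) = 7.)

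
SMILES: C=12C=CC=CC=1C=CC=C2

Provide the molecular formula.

Heavy atoms from the SMILES: 10 C.
Implicit hydrogens by atom environment:
  8 × C (aromatic): 1 H each → 8
  2 × C (aromatic): no H
  Total hydrogens = 8.
Molecular formula: C10H8

C10H8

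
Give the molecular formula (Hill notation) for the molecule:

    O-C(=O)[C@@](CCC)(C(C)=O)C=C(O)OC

Heavy atoms from the SMILES: 10 C, 5 O.
Implicit hydrogens by atom environment:
  4 × C: no H
  3 × C: 3 H each → 9
  3 × O: no H
  2 × C: 2 H each → 4
  2 × O: 1 H each → 2
  1 × C: 1 H
  Total hydrogens = 16.
Molecular formula: C10H16O5

C10H16O5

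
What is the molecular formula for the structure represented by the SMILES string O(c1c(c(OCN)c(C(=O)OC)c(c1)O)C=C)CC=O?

C13H15NO6

Heavy atoms from the SMILES: 13 C, 1 N, 6 O.
Implicit hydrogens by atom environment:
  5 × C (aromatic): no H
  5 × O: no H
  3 × C: 2 H each → 6
  2 × C: 1 H each → 2
  1 × C: 3 H
  1 × C (aromatic): 1 H
  1 × C: no H
  1 × N: 2 H
  1 × O: 1 H
  Total hydrogens = 15.
Molecular formula: C13H15NO6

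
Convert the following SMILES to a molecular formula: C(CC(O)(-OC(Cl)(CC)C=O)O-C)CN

C9H18ClNO4

Heavy atoms from the SMILES: 9 C, 1 Cl, 1 N, 4 O.
Implicit hydrogens by atom environment:
  4 × C: 2 H each → 8
  3 × O: no H
  2 × C: 3 H each → 6
  2 × C: no H
  1 × C: 1 H
  1 × Cl: no H
  1 × N: 2 H
  1 × O: 1 H
  Total hydrogens = 18.
Molecular formula: C9H18ClNO4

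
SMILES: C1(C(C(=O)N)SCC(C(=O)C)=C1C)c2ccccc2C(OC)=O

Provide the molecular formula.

C17H19NO4S

Heavy atoms from the SMILES: 17 C, 1 N, 4 O, 1 S.
Implicit hydrogens by atom environment:
  5 × C: no H
  4 × C (aromatic): 1 H each → 4
  4 × O: no H
  3 × C: 3 H each → 9
  2 × C: 1 H each → 2
  2 × C (aromatic): no H
  1 × C: 2 H
  1 × N: 2 H
  1 × S: no H
  Total hydrogens = 19.
Molecular formula: C17H19NO4S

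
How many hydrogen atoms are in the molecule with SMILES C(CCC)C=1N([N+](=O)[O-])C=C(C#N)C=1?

11

Hydrogens are implicit in SMILES; fill each atom to its normal valence:
  3 × C: 2 H each → 6
  2 × C (aromatic): 1 H each → 2
  2 × C (aromatic): no H
  1 × C: 3 H
  1 × C: no H
  1 × N (aromatic): no H
  1 × N: no H
  1 × N (charge +1): no H
  1 × O: no H
  1 × O (charge -1): no H
  Total hydrogens = 11.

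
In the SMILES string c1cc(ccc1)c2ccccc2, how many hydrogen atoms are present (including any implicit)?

Hydrogens are implicit in SMILES; fill each atom to its normal valence:
  10 × C (aromatic): 1 H each → 10
  2 × C (aromatic): no H
  Total hydrogens = 10.

10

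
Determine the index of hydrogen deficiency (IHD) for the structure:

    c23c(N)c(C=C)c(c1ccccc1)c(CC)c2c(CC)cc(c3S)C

Molecular formula from the SMILES: C23H25NS.
DoU = (2C + 2 + N − H − X)/2 = (2·23 + 2 + 1 − 25 − 0)/2 = 24/2 = 12.
(Structurally: 3 ring(s) + 9 π bond(s) = 12.)

12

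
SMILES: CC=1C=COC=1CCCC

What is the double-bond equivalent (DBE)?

3

Molecular formula from the SMILES: C9H14O.
DoU = (2C + 2 + N − H − X)/2 = (2·9 + 2 + 0 − 14 − 0)/2 = 6/2 = 3.
(Structurally: 1 ring(s) + 2 π bond(s) = 3.)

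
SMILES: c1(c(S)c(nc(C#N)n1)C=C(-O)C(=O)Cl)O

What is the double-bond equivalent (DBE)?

8

Molecular formula from the SMILES: C8H4ClN3O3S.
DoU = (2C + 2 + N − H − X)/2 = (2·8 + 2 + 3 − 4 − 1)/2 = 16/2 = 8.
(Structurally: 1 ring(s) + 7 π bond(s) = 8.)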